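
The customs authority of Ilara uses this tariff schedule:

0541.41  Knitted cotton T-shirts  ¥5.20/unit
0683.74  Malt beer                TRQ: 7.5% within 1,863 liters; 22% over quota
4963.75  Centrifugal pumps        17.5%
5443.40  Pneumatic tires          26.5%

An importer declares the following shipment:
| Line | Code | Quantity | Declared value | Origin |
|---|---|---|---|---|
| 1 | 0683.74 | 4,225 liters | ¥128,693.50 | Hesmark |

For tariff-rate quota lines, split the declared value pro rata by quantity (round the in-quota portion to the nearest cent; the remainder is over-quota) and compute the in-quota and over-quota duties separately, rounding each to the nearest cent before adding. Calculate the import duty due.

Line 1 (0683.74, Hesmark, 4,225 liters, ¥128,693.50):
Code 0683.74 is under a tariff-rate quota (threshold 1,863 liters). In-quota: 1,863 liters at 7.5%; over-quota: 2,362 liters at 22%.
Pro-rata value split: in-quota = ¥128,693.50 × 1,863/4,225 = ¥56,746.98; over-quota = ¥128,693.50 − ¥56,746.98 = ¥71,946.52.
In-quota duty = ¥56,746.98 × 7.5% = ¥4,256.02. Over-quota duty = ¥71,946.52 × 22% = ¥15,828.23.
Line duty = ¥4,256.02 + ¥15,828.23 = ¥20,084.25.

¥20,084.25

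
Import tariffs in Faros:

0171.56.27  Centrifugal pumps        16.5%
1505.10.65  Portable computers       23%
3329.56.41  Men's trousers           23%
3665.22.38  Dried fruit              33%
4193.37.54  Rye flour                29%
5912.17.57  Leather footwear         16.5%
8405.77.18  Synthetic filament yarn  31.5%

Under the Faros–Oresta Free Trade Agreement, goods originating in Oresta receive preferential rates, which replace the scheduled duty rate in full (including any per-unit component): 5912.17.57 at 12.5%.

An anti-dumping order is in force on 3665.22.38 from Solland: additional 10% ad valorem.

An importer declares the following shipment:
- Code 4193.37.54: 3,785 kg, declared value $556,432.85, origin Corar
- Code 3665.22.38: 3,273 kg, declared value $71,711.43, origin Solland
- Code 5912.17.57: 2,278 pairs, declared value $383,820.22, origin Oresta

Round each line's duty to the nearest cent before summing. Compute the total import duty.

Line 1 (4193.37.54, Corar, 3,785 kg, $556,432.85):
Base rate for 4193.37.54 is 29%.
Duty = $556,432.85 × 29% = $161,365.53.
Line 2 (3665.22.38, Solland, 3,273 kg, $71,711.43):
Base rate for 3665.22.38 is 33%.
Additional duty on 3665.22.38 from Solland: +10%. Applied ad valorem rate: 33% + 10% = 43%.
Duty = $71,711.43 × 43% = $30,835.91.
Line 3 (5912.17.57, Oresta, 2,278 pairs, $383,820.22):
Base rate for 5912.17.57 is 16.5%.
Origin Oresta qualifies under the Faros–Oresta agreement and 5912.17.57 is covered: preferential rate 12.5% applies instead.
Duty = $383,820.22 × 12.5% = $47,977.53.
Total = $161,365.53 + $30,835.91 + $47,977.53 = $240,178.97.

$240,178.97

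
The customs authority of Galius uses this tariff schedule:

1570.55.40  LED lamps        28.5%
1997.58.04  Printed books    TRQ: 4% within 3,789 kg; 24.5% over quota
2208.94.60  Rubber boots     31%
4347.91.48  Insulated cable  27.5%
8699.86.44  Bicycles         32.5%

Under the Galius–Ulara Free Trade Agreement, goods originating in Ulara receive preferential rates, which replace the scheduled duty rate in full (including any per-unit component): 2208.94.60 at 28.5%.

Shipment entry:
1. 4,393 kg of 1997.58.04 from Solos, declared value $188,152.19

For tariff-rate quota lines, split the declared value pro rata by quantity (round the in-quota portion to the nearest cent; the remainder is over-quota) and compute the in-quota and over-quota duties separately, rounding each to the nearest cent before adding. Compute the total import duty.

$12,829.29

Line 1 (1997.58.04, Solos, 4,393 kg, $188,152.19):
Code 1997.58.04 is under a tariff-rate quota (threshold 3,789 kg). In-quota: 3,789 kg at 4%; over-quota: 604 kg at 24.5%.
Pro-rata value split: in-quota = $188,152.19 × 3,789/4,393 = $162,282.87; over-quota = $188,152.19 − $162,282.87 = $25,869.32.
In-quota duty = $162,282.87 × 4% = $6,491.31. Over-quota duty = $25,869.32 × 24.5% = $6,337.98.
Line duty = $6,491.31 + $6,337.98 = $12,829.29.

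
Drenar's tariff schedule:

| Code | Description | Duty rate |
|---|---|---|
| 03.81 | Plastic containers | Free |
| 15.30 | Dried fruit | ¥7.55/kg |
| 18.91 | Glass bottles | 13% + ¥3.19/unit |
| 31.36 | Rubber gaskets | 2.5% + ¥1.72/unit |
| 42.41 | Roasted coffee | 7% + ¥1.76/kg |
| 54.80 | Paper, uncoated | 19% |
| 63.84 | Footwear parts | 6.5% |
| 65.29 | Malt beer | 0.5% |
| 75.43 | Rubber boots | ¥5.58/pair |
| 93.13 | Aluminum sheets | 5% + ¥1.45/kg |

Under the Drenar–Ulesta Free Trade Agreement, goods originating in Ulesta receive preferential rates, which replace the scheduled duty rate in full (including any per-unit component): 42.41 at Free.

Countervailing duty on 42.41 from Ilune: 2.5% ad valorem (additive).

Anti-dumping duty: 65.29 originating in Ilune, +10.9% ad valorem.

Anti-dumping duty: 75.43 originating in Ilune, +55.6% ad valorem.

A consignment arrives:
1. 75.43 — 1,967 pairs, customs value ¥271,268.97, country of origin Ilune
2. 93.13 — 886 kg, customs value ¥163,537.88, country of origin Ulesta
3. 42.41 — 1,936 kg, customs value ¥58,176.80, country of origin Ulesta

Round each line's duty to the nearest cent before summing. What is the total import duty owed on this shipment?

Line 1 (75.43, Ilune, 1,967 pairs, ¥271,268.97):
Base rate for 75.43 is ¥5.58/pair.
Additional duty on 75.43 from Ilune: +55.6% ad valorem. Applied ad valorem rate = 55.6%.
Duty = ¥271,268.97 × 55.6% + 1,967 × ¥5.58 = ¥161,801.41.
Line 2 (93.13, Ulesta, 886 kg, ¥163,537.88):
Base rate for 93.13 is 5% + ¥1.45/kg.
Origin Ulesta is the FTA partner but 93.13 is not on the preference list; base rate stands.
Duty = ¥163,537.88 × 5% + 886 × ¥1.45 = ¥9,461.59.
Line 3 (42.41, Ulesta, 1,936 kg, ¥58,176.80):
Base rate for 42.41 is 7% + ¥1.76/kg.
Origin Ulesta qualifies under the Drenar–Ulesta agreement and 42.41 is covered: preferential rate Free applies instead.
The additional-duty order on 42.41 targets Ilune, not Ulesta; it does not apply.
Duty = ¥58,176.80 × 0% = ¥0.00.
Total = ¥161,801.41 + ¥9,461.59 + ¥0.00 = ¥171,263.00.

¥171,263.00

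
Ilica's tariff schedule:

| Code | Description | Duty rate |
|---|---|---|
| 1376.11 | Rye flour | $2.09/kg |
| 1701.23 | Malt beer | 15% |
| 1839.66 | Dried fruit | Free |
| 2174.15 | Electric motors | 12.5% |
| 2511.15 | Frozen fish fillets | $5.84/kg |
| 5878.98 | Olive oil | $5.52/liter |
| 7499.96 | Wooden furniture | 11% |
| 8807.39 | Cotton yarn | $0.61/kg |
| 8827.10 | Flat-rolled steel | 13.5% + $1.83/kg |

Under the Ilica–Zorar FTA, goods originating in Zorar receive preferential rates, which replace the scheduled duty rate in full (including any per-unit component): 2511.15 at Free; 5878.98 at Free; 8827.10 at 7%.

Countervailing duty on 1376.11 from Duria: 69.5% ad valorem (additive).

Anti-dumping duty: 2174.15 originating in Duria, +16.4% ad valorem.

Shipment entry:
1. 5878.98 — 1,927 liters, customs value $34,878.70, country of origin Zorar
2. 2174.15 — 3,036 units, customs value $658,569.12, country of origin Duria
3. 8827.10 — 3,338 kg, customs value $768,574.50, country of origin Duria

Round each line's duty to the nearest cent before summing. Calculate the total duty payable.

Line 1 (5878.98, Zorar, 1,927 liters, $34,878.70):
Base rate for 5878.98 is $5.52/liter.
Origin Zorar qualifies under the Ilica–Zorar agreement and 5878.98 is covered: preferential rate Free applies instead.
Duty = $34,878.70 × 0% = $0.00.
Line 2 (2174.15, Duria, 3,036 units, $658,569.12):
Base rate for 2174.15 is 12.5%.
Additional duty on 2174.15 from Duria: +16.4%. Applied ad valorem rate: 12.5% + 16.4% = 28.9%.
Duty = $658,569.12 × 28.9% = $190,326.48.
Line 3 (8827.10, Duria, 3,338 kg, $768,574.50):
Base rate for 8827.10 is 13.5% + $1.83/kg.
8827.10 has an FTA preferential rate, but origin Duria is not Zorar; base rate stands.
Duty = $768,574.50 × 13.5% + 3,338 × $1.83 = $109,866.10.
Total = $0.00 + $190,326.48 + $109,866.10 = $300,192.58.

$300,192.58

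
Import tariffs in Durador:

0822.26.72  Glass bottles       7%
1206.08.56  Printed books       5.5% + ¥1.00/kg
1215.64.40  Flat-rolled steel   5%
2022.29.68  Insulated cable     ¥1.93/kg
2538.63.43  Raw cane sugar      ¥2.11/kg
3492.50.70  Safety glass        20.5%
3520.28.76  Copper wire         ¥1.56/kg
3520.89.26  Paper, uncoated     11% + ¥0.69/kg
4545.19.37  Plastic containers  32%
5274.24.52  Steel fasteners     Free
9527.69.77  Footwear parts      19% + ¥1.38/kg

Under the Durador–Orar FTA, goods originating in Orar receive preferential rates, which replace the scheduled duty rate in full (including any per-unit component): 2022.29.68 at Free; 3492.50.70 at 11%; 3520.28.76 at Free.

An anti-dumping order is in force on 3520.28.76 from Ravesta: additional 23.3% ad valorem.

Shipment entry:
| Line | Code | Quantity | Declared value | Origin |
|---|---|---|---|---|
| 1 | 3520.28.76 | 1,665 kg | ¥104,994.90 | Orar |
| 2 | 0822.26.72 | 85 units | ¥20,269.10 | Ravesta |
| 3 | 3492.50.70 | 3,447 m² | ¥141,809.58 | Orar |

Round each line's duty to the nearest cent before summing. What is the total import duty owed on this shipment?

¥17,017.89

Line 1 (3520.28.76, Orar, 1,665 kg, ¥104,994.90):
Base rate for 3520.28.76 is ¥1.56/kg.
Origin Orar qualifies under the Durador–Orar agreement and 3520.28.76 is covered: preferential rate Free applies instead.
The additional-duty order on 3520.28.76 targets Ravesta, not Orar; it does not apply.
Duty = ¥104,994.90 × 0% = ¥0.00.
Line 2 (0822.26.72, Ravesta, 85 units, ¥20,269.10):
Base rate for 0822.26.72 is 7%.
Duty = ¥20,269.10 × 7% = ¥1,418.84.
Line 3 (3492.50.70, Orar, 3,447 m², ¥141,809.58):
Base rate for 3492.50.70 is 20.5%.
Origin Orar qualifies under the Durador–Orar agreement and 3492.50.70 is covered: preferential rate 11% applies instead.
Duty = ¥141,809.58 × 11% = ¥15,599.05.
Total = ¥0.00 + ¥1,418.84 + ¥15,599.05 = ¥17,017.89.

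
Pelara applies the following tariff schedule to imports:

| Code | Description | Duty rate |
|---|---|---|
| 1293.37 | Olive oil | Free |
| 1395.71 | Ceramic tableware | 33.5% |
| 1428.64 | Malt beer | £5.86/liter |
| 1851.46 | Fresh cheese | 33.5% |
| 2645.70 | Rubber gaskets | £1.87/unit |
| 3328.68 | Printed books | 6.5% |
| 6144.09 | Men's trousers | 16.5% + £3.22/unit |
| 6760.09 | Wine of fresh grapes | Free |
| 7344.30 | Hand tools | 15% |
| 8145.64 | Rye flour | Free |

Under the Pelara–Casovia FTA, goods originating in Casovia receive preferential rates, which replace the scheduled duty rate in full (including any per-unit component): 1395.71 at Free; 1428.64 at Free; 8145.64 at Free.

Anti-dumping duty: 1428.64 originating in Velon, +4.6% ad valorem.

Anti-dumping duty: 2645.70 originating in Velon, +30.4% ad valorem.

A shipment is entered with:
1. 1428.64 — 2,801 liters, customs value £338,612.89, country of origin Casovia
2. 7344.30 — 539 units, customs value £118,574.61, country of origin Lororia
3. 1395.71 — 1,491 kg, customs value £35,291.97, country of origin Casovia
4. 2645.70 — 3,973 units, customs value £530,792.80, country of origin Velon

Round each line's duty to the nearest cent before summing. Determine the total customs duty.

Line 1 (1428.64, Casovia, 2,801 liters, £338,612.89):
Base rate for 1428.64 is £5.86/liter.
Origin Casovia qualifies under the Pelara–Casovia agreement and 1428.64 is covered: preferential rate Free applies instead.
The additional-duty order on 1428.64 targets Velon, not Casovia; it does not apply.
Duty = £338,612.89 × 0% = £0.00.
Line 2 (7344.30, Lororia, 539 units, £118,574.61):
Base rate for 7344.30 is 15%.
Duty = £118,574.61 × 15% = £17,786.19.
Line 3 (1395.71, Casovia, 1,491 kg, £35,291.97):
Base rate for 1395.71 is 33.5%.
Origin Casovia qualifies under the Pelara–Casovia agreement and 1395.71 is covered: preferential rate Free applies instead.
Duty = £35,291.97 × 0% = £0.00.
Line 4 (2645.70, Velon, 3,973 units, £530,792.80):
Base rate for 2645.70 is £1.87/unit.
Additional duty on 2645.70 from Velon: +30.4% ad valorem. Applied ad valorem rate = 30.4%.
Duty = £530,792.80 × 30.4% + 3,973 × £1.87 = £168,790.52.
Total = £0.00 + £17,786.19 + £0.00 + £168,790.52 = £186,576.71.

£186,576.71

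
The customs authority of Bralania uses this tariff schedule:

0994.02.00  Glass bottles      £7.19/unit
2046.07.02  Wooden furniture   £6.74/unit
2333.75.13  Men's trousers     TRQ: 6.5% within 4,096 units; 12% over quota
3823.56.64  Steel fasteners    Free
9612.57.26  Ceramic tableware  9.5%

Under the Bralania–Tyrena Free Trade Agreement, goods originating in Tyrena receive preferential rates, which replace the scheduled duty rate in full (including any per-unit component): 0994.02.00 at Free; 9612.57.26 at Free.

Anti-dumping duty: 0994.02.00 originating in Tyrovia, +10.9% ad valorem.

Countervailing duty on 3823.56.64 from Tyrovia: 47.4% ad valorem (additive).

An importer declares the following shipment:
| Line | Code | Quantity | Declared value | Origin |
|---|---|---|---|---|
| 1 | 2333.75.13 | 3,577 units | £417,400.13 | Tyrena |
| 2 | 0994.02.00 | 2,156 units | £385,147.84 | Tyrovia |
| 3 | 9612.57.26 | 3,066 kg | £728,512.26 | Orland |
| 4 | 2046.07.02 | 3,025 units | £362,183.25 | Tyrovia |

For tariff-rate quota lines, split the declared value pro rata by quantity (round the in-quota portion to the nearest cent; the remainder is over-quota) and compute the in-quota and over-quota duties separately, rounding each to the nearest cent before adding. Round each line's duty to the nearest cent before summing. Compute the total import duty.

£174,210.92

Line 1 (2333.75.13, Tyrena, 3,577 units, £417,400.13):
Code 2333.75.13 is under a tariff-rate quota (threshold 4,096 units). Quantity 3,577 units is within the quota, so the in-quota rate 6.5% applies to the full value.
Duty = £417,400.13 × 6.5% = £27,131.01.
Line 2 (0994.02.00, Tyrovia, 2,156 units, £385,147.84):
Base rate for 0994.02.00 is £7.19/unit.
0994.02.00 has an FTA preferential rate, but origin Tyrovia is not Tyrena; base rate stands.
Additional duty on 0994.02.00 from Tyrovia: +10.9% ad valorem. Applied ad valorem rate = 10.9%.
Duty = £385,147.84 × 10.9% + 2,156 × £7.19 = £57,482.75.
Line 3 (9612.57.26, Orland, 3,066 kg, £728,512.26):
Base rate for 9612.57.26 is 9.5%.
9612.57.26 has an FTA preferential rate, but origin Orland is not Tyrena; base rate stands.
Duty = £728,512.26 × 9.5% = £69,208.66.
Line 4 (2046.07.02, Tyrovia, 3,025 units, £362,183.25):
Base rate for 2046.07.02 is £6.74/unit.
Duty = 3,025 × £6.74 = £20,388.50.
Total = £27,131.01 + £57,482.75 + £69,208.66 + £20,388.50 = £174,210.92.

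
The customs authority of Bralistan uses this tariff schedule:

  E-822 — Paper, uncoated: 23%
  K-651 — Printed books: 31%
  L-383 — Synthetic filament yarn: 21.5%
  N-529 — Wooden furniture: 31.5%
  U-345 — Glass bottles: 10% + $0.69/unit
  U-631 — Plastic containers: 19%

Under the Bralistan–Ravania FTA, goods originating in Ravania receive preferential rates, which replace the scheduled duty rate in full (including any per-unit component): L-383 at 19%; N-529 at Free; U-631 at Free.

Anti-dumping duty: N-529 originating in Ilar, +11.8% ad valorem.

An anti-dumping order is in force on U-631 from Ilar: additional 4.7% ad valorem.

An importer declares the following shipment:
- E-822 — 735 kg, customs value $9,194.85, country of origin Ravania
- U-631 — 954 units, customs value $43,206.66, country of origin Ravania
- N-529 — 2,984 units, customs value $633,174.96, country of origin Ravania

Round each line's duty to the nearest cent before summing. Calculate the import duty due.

$2,114.82

Line 1 (E-822, Ravania, 735 kg, $9,194.85):
Base rate for E-822 is 23%.
Origin Ravania is the FTA partner but E-822 is not on the preference list; base rate stands.
Duty = $9,194.85 × 23% = $2,114.82.
Line 2 (U-631, Ravania, 954 units, $43,206.66):
Base rate for U-631 is 19%.
Origin Ravania qualifies under the Bralistan–Ravania agreement and U-631 is covered: preferential rate Free applies instead.
The additional-duty order on U-631 targets Ilar, not Ravania; it does not apply.
Duty = $43,206.66 × 0% = $0.00.
Line 3 (N-529, Ravania, 2,984 units, $633,174.96):
Base rate for N-529 is 31.5%.
Origin Ravania qualifies under the Bralistan–Ravania agreement and N-529 is covered: preferential rate Free applies instead.
The additional-duty order on N-529 targets Ilar, not Ravania; it does not apply.
Duty = $633,174.96 × 0% = $0.00.
Total = $2,114.82 + $0.00 + $0.00 = $2,114.82.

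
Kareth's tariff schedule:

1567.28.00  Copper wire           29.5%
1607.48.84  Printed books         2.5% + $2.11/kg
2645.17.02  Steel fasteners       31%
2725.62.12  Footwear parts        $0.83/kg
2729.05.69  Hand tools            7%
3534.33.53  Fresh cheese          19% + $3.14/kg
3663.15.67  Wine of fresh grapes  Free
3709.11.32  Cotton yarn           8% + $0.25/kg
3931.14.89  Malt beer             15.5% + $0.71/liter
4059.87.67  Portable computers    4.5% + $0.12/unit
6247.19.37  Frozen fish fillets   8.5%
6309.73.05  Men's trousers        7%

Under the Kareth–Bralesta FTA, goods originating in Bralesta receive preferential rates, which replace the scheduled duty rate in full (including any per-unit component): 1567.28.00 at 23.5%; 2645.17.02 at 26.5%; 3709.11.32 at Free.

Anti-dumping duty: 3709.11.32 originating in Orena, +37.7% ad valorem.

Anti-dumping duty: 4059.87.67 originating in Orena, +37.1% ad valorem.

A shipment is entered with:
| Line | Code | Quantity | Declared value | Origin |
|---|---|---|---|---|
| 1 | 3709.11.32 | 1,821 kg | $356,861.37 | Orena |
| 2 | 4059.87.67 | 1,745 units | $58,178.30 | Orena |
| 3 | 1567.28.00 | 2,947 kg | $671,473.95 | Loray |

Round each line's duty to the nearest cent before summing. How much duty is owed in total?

$386,037.29

Line 1 (3709.11.32, Orena, 1,821 kg, $356,861.37):
Base rate for 3709.11.32 is 8% + $0.25/kg.
3709.11.32 has an FTA preferential rate, but origin Orena is not Bralesta; base rate stands.
Additional duty on 3709.11.32 from Orena: +37.7%. Applied ad valorem rate: 8% + 37.7% = 45.7%.
Duty = $356,861.37 × 45.7% + 1,821 × $0.25 = $163,540.90.
Line 2 (4059.87.67, Orena, 1,745 units, $58,178.30):
Base rate for 4059.87.67 is 4.5% + $0.12/unit.
Additional duty on 4059.87.67 from Orena: +37.1%. Applied ad valorem rate: 4.5% + 37.1% = 41.6%.
Duty = $58,178.30 × 41.6% + 1,745 × $0.12 = $24,411.57.
Line 3 (1567.28.00, Loray, 2,947 kg, $671,473.95):
Base rate for 1567.28.00 is 29.5%.
1567.28.00 has an FTA preferential rate, but origin Loray is not Bralesta; base rate stands.
Duty = $671,473.95 × 29.5% = $198,084.82.
Total = $163,540.90 + $24,411.57 + $198,084.82 = $386,037.29.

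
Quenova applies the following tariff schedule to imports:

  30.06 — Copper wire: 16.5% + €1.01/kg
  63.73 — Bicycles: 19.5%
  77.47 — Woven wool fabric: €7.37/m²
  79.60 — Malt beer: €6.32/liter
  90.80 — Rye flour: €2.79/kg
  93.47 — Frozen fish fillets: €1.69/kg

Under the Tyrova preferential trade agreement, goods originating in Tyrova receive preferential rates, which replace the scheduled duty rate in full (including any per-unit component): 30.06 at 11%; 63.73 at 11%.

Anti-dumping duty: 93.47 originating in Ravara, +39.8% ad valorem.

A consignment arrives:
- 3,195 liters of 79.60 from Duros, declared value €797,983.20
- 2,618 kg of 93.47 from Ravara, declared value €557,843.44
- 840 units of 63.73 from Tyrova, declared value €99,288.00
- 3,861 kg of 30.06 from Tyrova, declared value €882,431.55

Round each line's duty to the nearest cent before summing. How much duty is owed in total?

€354,627.66

Line 1 (79.60, Duros, 3,195 liters, €797,983.20):
Base rate for 79.60 is €6.32/liter.
Duty = 3,195 × €6.32 = €20,192.40.
Line 2 (93.47, Ravara, 2,618 kg, €557,843.44):
Base rate for 93.47 is €1.69/kg.
Additional duty on 93.47 from Ravara: +39.8% ad valorem. Applied ad valorem rate = 39.8%.
Duty = €557,843.44 × 39.8% + 2,618 × €1.69 = €226,446.11.
Line 3 (63.73, Tyrova, 840 units, €99,288.00):
Base rate for 63.73 is 19.5%.
Origin Tyrova qualifies under the Quenova–Tyrova agreement and 63.73 is covered: preferential rate 11% applies instead.
Duty = €99,288.00 × 11% = €10,921.68.
Line 4 (30.06, Tyrova, 3,861 kg, €882,431.55):
Base rate for 30.06 is 16.5% + €1.01/kg.
Origin Tyrova qualifies under the Quenova–Tyrova agreement and 30.06 is covered: preferential rate 11% applies instead.
Duty = €882,431.55 × 11% = €97,067.47.
Total = €20,192.40 + €226,446.11 + €10,921.68 + €97,067.47 = €354,627.66.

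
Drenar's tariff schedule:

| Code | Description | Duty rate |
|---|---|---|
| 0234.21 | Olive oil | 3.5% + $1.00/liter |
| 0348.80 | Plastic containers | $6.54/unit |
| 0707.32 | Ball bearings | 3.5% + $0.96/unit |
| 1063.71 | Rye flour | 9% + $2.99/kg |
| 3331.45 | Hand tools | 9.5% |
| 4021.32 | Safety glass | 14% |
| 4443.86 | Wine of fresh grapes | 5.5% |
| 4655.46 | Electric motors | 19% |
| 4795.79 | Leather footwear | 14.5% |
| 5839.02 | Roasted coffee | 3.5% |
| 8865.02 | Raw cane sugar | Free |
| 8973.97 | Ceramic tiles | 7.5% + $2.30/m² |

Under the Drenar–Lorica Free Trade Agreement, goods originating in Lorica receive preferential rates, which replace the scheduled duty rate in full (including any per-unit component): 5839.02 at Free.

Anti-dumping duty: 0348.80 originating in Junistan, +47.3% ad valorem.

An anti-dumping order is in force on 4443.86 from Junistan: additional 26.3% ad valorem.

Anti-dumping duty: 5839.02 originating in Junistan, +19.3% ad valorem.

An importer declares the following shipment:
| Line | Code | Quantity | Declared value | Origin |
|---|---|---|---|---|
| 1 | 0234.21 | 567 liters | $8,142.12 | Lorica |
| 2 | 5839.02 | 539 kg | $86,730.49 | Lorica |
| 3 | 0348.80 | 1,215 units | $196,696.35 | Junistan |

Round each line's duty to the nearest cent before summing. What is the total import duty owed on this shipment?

Line 1 (0234.21, Lorica, 567 liters, $8,142.12):
Base rate for 0234.21 is 3.5% + $1.00/liter.
Origin Lorica is the FTA partner but 0234.21 is not on the preference list; base rate stands.
Duty = $8,142.12 × 3.5% + 567 × $1.00 = $851.97.
Line 2 (5839.02, Lorica, 539 kg, $86,730.49):
Base rate for 5839.02 is 3.5%.
Origin Lorica qualifies under the Drenar–Lorica agreement and 5839.02 is covered: preferential rate Free applies instead.
The additional-duty order on 5839.02 targets Junistan, not Lorica; it does not apply.
Duty = $86,730.49 × 0% = $0.00.
Line 3 (0348.80, Junistan, 1,215 units, $196,696.35):
Base rate for 0348.80 is $6.54/unit.
Additional duty on 0348.80 from Junistan: +47.3% ad valorem. Applied ad valorem rate = 47.3%.
Duty = $196,696.35 × 47.3% + 1,215 × $6.54 = $100,983.47.
Total = $851.97 + $0.00 + $100,983.47 = $101,835.44.

$101,835.44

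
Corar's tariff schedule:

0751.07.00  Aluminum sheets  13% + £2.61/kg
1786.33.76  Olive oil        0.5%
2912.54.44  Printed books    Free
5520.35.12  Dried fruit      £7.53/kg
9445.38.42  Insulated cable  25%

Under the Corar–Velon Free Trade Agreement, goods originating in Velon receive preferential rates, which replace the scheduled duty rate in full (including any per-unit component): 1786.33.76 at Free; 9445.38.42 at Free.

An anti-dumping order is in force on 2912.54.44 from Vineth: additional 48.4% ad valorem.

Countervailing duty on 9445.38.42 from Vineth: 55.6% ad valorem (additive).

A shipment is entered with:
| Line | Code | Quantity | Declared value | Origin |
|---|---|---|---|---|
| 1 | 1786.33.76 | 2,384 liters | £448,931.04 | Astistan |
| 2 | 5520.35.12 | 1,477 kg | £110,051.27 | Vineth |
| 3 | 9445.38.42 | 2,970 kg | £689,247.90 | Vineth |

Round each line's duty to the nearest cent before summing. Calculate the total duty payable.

£568,900.28

Line 1 (1786.33.76, Astistan, 2,384 liters, £448,931.04):
Base rate for 1786.33.76 is 0.5%.
1786.33.76 has an FTA preferential rate, but origin Astistan is not Velon; base rate stands.
Duty = £448,931.04 × 0.5% = £2,244.66.
Line 2 (5520.35.12, Vineth, 1,477 kg, £110,051.27):
Base rate for 5520.35.12 is £7.53/kg.
Duty = 1,477 × £7.53 = £11,121.81.
Line 3 (9445.38.42, Vineth, 2,970 kg, £689,247.90):
Base rate for 9445.38.42 is 25%.
9445.38.42 has an FTA preferential rate, but origin Vineth is not Velon; base rate stands.
Additional duty on 9445.38.42 from Vineth: +55.6%. Applied ad valorem rate: 25% + 55.6% = 80.6%.
Duty = £689,247.90 × 80.6% = £555,533.81.
Total = £2,244.66 + £11,121.81 + £555,533.81 = £568,900.28.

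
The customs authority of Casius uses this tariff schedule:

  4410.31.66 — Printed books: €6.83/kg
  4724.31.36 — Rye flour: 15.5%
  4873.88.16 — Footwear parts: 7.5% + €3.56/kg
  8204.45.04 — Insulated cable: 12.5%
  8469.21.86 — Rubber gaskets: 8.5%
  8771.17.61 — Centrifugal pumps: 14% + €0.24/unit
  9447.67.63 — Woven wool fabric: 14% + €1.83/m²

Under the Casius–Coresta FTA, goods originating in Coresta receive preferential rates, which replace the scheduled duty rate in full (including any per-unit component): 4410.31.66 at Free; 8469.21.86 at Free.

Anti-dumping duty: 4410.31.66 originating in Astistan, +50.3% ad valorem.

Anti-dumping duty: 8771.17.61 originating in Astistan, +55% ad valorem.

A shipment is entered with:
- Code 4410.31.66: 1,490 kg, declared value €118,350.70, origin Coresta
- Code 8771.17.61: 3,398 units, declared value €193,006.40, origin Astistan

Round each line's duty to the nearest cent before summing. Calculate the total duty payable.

€133,989.94

Line 1 (4410.31.66, Coresta, 1,490 kg, €118,350.70):
Base rate for 4410.31.66 is €6.83/kg.
Origin Coresta qualifies under the Casius–Coresta agreement and 4410.31.66 is covered: preferential rate Free applies instead.
The additional-duty order on 4410.31.66 targets Astistan, not Coresta; it does not apply.
Duty = €118,350.70 × 0% = €0.00.
Line 2 (8771.17.61, Astistan, 3,398 units, €193,006.40):
Base rate for 8771.17.61 is 14% + €0.24/unit.
Additional duty on 8771.17.61 from Astistan: +55%. Applied ad valorem rate: 14% + 55% = 69%.
Duty = €193,006.40 × 69% + 3,398 × €0.24 = €133,989.94.
Total = €0.00 + €133,989.94 = €133,989.94.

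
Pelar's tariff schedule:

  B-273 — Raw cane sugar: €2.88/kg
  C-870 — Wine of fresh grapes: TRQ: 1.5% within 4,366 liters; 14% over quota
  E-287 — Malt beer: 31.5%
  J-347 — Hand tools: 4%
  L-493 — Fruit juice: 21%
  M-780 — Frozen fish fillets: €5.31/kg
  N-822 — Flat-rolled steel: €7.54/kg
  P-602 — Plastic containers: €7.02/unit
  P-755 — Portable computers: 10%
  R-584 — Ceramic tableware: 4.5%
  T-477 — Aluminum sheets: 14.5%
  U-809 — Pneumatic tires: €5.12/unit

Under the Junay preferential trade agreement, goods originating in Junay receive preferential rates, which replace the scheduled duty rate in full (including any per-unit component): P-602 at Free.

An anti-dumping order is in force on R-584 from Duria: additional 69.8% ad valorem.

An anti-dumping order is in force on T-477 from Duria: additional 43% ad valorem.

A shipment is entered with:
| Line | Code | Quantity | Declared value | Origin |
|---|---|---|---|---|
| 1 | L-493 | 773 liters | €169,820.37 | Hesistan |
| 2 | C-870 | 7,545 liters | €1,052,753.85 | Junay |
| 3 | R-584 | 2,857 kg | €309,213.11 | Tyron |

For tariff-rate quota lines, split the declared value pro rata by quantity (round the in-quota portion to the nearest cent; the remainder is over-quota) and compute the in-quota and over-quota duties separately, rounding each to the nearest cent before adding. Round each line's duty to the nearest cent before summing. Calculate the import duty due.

Line 1 (L-493, Hesistan, 773 liters, €169,820.37):
Base rate for L-493 is 21%.
Duty = €169,820.37 × 21% = €35,662.28.
Line 2 (C-870, Junay, 7,545 liters, €1,052,753.85):
Code C-870 is under a tariff-rate quota (threshold 4,366 liters). In-quota: 4,366 liters at 1.5%; over-quota: 3,179 liters at 14%.
Pro-rata value split: in-quota = €1,052,753.85 × 4,366/7,545 = €609,187.98; over-quota = €1,052,753.85 − €609,187.98 = €443,565.87.
In-quota duty = €609,187.98 × 1.5% = €9,137.82. Over-quota duty = €443,565.87 × 14% = €62,099.22.
Line duty = €9,137.82 + €62,099.22 = €71,237.04.
Line 3 (R-584, Tyron, 2,857 kg, €309,213.11):
Base rate for R-584 is 4.5%.
The additional-duty order on R-584 targets Duria, not Tyron; it does not apply.
Duty = €309,213.11 × 4.5% = €13,914.59.
Total = €35,662.28 + €71,237.04 + €13,914.59 = €120,813.91.

€120,813.91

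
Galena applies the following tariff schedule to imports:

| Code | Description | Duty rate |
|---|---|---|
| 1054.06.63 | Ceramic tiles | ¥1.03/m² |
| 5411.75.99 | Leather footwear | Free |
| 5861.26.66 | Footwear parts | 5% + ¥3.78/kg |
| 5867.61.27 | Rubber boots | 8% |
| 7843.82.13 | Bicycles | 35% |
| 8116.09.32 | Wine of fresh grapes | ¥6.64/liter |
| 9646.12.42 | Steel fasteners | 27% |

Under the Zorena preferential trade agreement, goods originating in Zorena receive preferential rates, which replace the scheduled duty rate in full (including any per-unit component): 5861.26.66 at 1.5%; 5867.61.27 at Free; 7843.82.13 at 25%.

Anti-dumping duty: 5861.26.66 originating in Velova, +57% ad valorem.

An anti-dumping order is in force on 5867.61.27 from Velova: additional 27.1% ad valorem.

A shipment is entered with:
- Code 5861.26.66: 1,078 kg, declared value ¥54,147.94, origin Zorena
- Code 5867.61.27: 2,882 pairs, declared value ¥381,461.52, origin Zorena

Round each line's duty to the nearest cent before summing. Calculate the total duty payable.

Line 1 (5861.26.66, Zorena, 1,078 kg, ¥54,147.94):
Base rate for 5861.26.66 is 5% + ¥3.78/kg.
Origin Zorena qualifies under the Galena–Zorena agreement and 5861.26.66 is covered: preferential rate 1.5% applies instead.
The additional-duty order on 5861.26.66 targets Velova, not Zorena; it does not apply.
Duty = ¥54,147.94 × 1.5% = ¥812.22.
Line 2 (5867.61.27, Zorena, 2,882 pairs, ¥381,461.52):
Base rate for 5867.61.27 is 8%.
Origin Zorena qualifies under the Galena–Zorena agreement and 5867.61.27 is covered: preferential rate Free applies instead.
The additional-duty order on 5867.61.27 targets Velova, not Zorena; it does not apply.
Duty = ¥381,461.52 × 0% = ¥0.00.
Total = ¥812.22 + ¥0.00 = ¥812.22.

¥812.22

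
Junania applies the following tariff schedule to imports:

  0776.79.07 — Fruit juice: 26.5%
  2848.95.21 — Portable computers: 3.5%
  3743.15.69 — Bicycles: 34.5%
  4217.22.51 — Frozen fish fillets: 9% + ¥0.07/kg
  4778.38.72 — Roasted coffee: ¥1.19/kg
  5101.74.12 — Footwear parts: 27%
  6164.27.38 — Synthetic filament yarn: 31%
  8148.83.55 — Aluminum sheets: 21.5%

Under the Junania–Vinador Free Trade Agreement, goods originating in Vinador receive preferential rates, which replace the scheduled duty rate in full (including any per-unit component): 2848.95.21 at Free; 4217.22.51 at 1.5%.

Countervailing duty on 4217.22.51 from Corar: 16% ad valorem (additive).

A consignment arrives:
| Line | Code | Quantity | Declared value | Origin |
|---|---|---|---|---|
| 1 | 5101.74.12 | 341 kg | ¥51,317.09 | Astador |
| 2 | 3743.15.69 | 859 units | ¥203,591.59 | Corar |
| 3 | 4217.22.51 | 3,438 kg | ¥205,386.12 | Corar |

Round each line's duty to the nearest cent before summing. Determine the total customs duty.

Line 1 (5101.74.12, Astador, 341 kg, ¥51,317.09):
Base rate for 5101.74.12 is 27%.
Duty = ¥51,317.09 × 27% = ¥13,855.61.
Line 2 (3743.15.69, Corar, 859 units, ¥203,591.59):
Base rate for 3743.15.69 is 34.5%.
Duty = ¥203,591.59 × 34.5% = ¥70,239.10.
Line 3 (4217.22.51, Corar, 3,438 kg, ¥205,386.12):
Base rate for 4217.22.51 is 9% + ¥0.07/kg.
4217.22.51 has an FTA preferential rate, but origin Corar is not Vinador; base rate stands.
Additional duty on 4217.22.51 from Corar: +16%. Applied ad valorem rate: 9% + 16% = 25%.
Duty = ¥205,386.12 × 25% + 3,438 × ¥0.07 = ¥51,587.19.
Total = ¥13,855.61 + ¥70,239.10 + ¥51,587.19 = ¥135,681.90.

¥135,681.90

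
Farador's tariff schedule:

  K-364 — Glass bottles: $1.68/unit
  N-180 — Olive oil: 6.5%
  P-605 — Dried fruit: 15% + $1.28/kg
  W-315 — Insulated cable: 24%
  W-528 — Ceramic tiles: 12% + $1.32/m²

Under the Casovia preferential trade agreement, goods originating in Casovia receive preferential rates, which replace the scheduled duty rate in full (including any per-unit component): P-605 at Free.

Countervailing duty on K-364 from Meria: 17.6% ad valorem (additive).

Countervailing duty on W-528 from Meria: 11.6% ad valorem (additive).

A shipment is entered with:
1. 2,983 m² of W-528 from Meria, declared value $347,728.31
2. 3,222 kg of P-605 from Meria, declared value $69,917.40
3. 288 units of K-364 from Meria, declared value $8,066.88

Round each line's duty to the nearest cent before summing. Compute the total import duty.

Line 1 (W-528, Meria, 2,983 m², $347,728.31):
Base rate for W-528 is 12% + $1.32/m².
Additional duty on W-528 from Meria: +11.6%. Applied ad valorem rate: 12% + 11.6% = 23.6%.
Duty = $347,728.31 × 23.6% + 2,983 × $1.32 = $86,001.44.
Line 2 (P-605, Meria, 3,222 kg, $69,917.40):
Base rate for P-605 is 15% + $1.28/kg.
P-605 has an FTA preferential rate, but origin Meria is not Casovia; base rate stands.
Duty = $69,917.40 × 15% + 3,222 × $1.28 = $14,611.77.
Line 3 (K-364, Meria, 288 units, $8,066.88):
Base rate for K-364 is $1.68/unit.
Additional duty on K-364 from Meria: +17.6% ad valorem. Applied ad valorem rate = 17.6%.
Duty = $8,066.88 × 17.6% + 288 × $1.68 = $1,903.61.
Total = $86,001.44 + $14,611.77 + $1,903.61 = $102,516.82.

$102,516.82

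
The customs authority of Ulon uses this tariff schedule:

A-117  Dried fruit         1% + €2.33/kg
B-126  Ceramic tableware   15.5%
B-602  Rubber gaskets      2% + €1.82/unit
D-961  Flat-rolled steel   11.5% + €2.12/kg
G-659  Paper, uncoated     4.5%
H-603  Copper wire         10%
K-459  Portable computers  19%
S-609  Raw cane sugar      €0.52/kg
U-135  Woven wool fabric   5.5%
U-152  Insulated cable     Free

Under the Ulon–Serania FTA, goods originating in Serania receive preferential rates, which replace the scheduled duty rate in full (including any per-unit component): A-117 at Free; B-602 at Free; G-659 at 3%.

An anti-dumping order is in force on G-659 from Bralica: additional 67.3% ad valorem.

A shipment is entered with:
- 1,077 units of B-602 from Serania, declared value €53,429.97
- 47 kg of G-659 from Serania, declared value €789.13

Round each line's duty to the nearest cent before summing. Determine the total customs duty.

€23.67

Line 1 (B-602, Serania, 1,077 units, €53,429.97):
Base rate for B-602 is 2% + €1.82/unit.
Origin Serania qualifies under the Ulon–Serania agreement and B-602 is covered: preferential rate Free applies instead.
Duty = €53,429.97 × 0% = €0.00.
Line 2 (G-659, Serania, 47 kg, €789.13):
Base rate for G-659 is 4.5%.
Origin Serania qualifies under the Ulon–Serania agreement and G-659 is covered: preferential rate 3% applies instead.
The additional-duty order on G-659 targets Bralica, not Serania; it does not apply.
Duty = €789.13 × 3% = €23.67.
Total = €0.00 + €23.67 = €23.67.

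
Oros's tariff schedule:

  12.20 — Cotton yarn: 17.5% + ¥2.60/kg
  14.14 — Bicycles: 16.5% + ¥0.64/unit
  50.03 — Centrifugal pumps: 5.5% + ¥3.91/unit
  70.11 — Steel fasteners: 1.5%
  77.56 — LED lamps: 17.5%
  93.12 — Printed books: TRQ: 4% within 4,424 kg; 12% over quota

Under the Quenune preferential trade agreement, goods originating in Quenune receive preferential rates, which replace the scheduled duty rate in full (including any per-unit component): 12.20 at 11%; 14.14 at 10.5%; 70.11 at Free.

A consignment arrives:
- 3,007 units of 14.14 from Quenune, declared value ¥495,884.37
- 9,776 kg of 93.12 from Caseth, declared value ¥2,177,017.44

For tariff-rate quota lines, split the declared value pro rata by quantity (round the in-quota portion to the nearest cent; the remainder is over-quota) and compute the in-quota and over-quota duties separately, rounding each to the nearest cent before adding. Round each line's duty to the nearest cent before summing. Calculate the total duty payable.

¥234,495.51

Line 1 (14.14, Quenune, 3,007 units, ¥495,884.37):
Base rate for 14.14 is 16.5% + ¥0.64/unit.
Origin Quenune qualifies under the Oros–Quenune agreement and 14.14 is covered: preferential rate 10.5% applies instead.
Duty = ¥495,884.37 × 10.5% = ¥52,067.86.
Line 2 (93.12, Caseth, 9,776 kg, ¥2,177,017.44):
Code 93.12 is under a tariff-rate quota (threshold 4,424 kg). In-quota: 4,424 kg at 4%; over-quota: 5,352 kg at 12%.
Pro-rata value split: in-quota = ¥2,177,017.44 × 4,424/9,776 = ¥985,180.56; over-quota = ¥2,177,017.44 − ¥985,180.56 = ¥1,191,836.88.
In-quota duty = ¥985,180.56 × 4% = ¥39,407.22. Over-quota duty = ¥1,191,836.88 × 12% = ¥143,020.43.
Line duty = ¥39,407.22 + ¥143,020.43 = ¥182,427.65.
Total = ¥52,067.86 + ¥182,427.65 = ¥234,495.51.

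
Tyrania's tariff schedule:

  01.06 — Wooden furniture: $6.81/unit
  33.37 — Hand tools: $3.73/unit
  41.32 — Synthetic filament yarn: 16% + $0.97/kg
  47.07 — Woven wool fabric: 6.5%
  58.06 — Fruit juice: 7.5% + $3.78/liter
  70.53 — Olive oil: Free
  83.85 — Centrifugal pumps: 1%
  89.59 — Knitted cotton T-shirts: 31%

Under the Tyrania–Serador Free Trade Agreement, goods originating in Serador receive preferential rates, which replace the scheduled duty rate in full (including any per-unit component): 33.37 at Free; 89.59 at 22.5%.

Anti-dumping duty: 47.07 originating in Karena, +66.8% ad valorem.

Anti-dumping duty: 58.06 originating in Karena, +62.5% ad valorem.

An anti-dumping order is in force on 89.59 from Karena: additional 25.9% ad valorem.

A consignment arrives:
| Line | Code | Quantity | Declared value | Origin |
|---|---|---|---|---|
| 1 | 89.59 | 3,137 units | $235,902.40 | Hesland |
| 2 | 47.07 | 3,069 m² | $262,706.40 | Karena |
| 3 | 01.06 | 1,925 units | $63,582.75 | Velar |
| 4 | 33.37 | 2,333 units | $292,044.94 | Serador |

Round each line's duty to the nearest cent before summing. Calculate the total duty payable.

$278,802.78

Line 1 (89.59, Hesland, 3,137 units, $235,902.40):
Base rate for 89.59 is 31%.
89.59 has an FTA preferential rate, but origin Hesland is not Serador; base rate stands.
The additional-duty order on 89.59 targets Karena, not Hesland; it does not apply.
Duty = $235,902.40 × 31% = $73,129.74.
Line 2 (47.07, Karena, 3,069 m², $262,706.40):
Base rate for 47.07 is 6.5%.
Additional duty on 47.07 from Karena: +66.8%. Applied ad valorem rate: 6.5% + 66.8% = 73.3%.
Duty = $262,706.40 × 73.3% = $192,563.79.
Line 3 (01.06, Velar, 1,925 units, $63,582.75):
Base rate for 01.06 is $6.81/unit.
Duty = 1,925 × $6.81 = $13,109.25.
Line 4 (33.37, Serador, 2,333 units, $292,044.94):
Base rate for 33.37 is $3.73/unit.
Origin Serador qualifies under the Tyrania–Serador agreement and 33.37 is covered: preferential rate Free applies instead.
Duty = $292,044.94 × 0% = $0.00.
Total = $73,129.74 + $192,563.79 + $13,109.25 + $0.00 = $278,802.78.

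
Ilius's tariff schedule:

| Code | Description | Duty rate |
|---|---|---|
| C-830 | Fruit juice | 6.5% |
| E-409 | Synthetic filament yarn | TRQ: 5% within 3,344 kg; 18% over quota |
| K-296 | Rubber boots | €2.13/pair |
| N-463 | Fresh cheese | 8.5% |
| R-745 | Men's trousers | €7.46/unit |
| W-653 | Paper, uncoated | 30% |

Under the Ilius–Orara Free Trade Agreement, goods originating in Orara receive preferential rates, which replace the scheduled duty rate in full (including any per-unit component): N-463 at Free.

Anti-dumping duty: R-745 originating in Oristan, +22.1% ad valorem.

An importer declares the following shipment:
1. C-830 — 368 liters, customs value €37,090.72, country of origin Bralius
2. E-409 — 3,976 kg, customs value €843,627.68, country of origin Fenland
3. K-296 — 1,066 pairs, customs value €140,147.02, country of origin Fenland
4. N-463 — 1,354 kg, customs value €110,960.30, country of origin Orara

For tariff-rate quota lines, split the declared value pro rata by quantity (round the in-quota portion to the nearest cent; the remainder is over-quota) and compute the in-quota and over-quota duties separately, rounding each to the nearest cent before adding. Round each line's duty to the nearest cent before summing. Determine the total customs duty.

Line 1 (C-830, Bralius, 368 liters, €37,090.72):
Base rate for C-830 is 6.5%.
Duty = €37,090.72 × 6.5% = €2,410.90.
Line 2 (E-409, Fenland, 3,976 kg, €843,627.68):
Code E-409 is under a tariff-rate quota (threshold 3,344 kg). In-quota: 3,344 kg at 5%; over-quota: 632 kg at 18%.
Pro-rata value split: in-quota = €843,627.68 × 3,344/3,976 = €709,529.92; over-quota = €843,627.68 − €709,529.92 = €134,097.76.
In-quota duty = €709,529.92 × 5% = €35,476.50. Over-quota duty = €134,097.76 × 18% = €24,137.60.
Line duty = €35,476.50 + €24,137.60 = €59,614.10.
Line 3 (K-296, Fenland, 1,066 pairs, €140,147.02):
Base rate for K-296 is €2.13/pair.
Duty = 1,066 × €2.13 = €2,270.58.
Line 4 (N-463, Orara, 1,354 kg, €110,960.30):
Base rate for N-463 is 8.5%.
Origin Orara qualifies under the Ilius–Orara agreement and N-463 is covered: preferential rate Free applies instead.
Duty = €110,960.30 × 0% = €0.00.
Total = €2,410.90 + €59,614.10 + €2,270.58 + €0.00 = €64,295.58.

€64,295.58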